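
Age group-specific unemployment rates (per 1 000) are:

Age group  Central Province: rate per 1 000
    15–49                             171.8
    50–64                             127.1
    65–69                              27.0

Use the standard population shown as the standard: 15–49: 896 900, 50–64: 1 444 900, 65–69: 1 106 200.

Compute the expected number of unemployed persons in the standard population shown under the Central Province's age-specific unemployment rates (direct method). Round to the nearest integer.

Expected unemployed persons = Σ (standard pop × age-specific rate ÷ 1 000)
= 896 900×171.8/1 000 + 1 444 900×127.1/1 000 + 1 106 200×27.0/1 000
= 154087.42 + 183646.79 + 29867.40 = 367601.61.

367602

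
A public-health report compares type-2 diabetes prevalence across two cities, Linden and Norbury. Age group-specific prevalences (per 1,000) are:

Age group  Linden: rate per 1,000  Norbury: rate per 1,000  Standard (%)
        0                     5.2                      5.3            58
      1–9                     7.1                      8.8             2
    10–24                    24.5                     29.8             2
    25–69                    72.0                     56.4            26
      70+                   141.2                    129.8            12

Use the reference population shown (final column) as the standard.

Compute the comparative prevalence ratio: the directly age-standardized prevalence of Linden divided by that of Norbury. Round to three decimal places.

Standard weights: 0.58, 0.02, 0.02, 0.26, 0.12.
Linden: 0.5800×5.2 + 0.0200×7.1 + 0.0200×24.5 + 0.2600×72.0 + 0.1200×141.2 = 39.3120 per 1,000.
Norbury: 0.5800×5.3 + 0.0200×8.8 + 0.0200×29.8 + 0.2600×56.4 + 0.1200×129.8 = 34.0860 per 1,000.
Ratio = 39.3120 ÷ 34.0860 = 1.15332.

1.153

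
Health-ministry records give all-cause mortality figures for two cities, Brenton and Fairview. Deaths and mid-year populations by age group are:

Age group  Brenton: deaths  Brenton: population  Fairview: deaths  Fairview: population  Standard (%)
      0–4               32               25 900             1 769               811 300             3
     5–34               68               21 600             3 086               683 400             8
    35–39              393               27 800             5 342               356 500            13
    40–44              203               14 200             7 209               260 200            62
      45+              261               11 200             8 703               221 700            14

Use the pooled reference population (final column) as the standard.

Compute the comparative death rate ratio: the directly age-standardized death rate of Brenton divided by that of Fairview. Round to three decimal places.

0.569

Age-specific rates per 100 000 for Brenton: 123.55, 314.81, 1413.67, 1429.58, 2330.36.
For Fairview: 218.05, 451.57, 1498.46, 2770.56, 3925.58.
Standard weights: 0.03, 0.08, 0.13, 0.62, 0.14.
Brenton: 0.0300×123.55 + 0.0800×314.81 + 0.1300×1413.67 + 0.6200×1429.58 + 0.1400×2330.36 = 1425.2568 per 100 000.
Fairview: 0.0300×218.05 + 0.0800×451.57 + 0.1300×1498.46 + 0.6200×2770.56 + 0.1400×3925.58 = 2504.7944 per 100 000.
Ratio = 1425.2568 ÷ 2504.7944 = 0.56901.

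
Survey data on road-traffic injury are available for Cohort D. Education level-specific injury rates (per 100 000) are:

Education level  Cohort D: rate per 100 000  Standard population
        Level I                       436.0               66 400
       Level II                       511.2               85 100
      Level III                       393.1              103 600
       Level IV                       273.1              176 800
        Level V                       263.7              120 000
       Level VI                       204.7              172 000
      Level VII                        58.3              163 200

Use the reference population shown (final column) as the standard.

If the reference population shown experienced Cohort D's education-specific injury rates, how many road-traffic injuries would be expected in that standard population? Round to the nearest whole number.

Expected road-traffic injuries = Σ (standard pop × education-specific rate ÷ 100 000)
= 66 400×436.0/100 000 + 85 100×511.2/100 000 + 103 600×393.1/100 000 + 176 800×273.1/100 000 + 120 000×263.7/100 000 + 172 000×204.7/100 000 + 163 200×58.3/100 000
= 289.50 + 435.03 + 407.25 + 482.84 + 316.44 + 352.08 + 95.15 = 2378.30.

2378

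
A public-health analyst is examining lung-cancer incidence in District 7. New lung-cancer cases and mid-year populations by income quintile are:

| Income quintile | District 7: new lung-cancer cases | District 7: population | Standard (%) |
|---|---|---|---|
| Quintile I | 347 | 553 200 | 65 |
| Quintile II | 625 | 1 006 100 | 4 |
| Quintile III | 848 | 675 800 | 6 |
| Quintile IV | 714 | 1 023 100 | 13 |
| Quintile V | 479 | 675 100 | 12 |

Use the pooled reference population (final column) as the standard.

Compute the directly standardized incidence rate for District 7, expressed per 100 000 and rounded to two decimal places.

Income-specific rates per 100 000 for District 7: 62.73, 62.12, 125.48, 69.79, 70.95.
Standard weights: 0.65, 0.04, 0.06, 0.13, 0.12.
Standardized rate: 0.6500×62.73 + 0.0400×62.12 + 0.0600×125.48 + 0.1300×69.79 + 0.1200×70.95 = 68.3723 per 100 000.

68.37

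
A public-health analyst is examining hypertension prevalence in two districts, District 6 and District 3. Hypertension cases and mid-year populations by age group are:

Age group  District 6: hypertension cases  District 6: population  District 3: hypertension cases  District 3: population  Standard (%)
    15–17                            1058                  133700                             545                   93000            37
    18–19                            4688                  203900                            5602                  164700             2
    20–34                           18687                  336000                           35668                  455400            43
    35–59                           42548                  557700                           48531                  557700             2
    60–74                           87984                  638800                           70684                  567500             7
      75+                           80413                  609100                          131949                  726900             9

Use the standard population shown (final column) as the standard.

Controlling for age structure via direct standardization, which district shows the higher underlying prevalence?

District 3

Age-specific rates per 1000 for District 6: 7.913, 22.992, 55.616, 76.292, 137.733, 132.019.
For District 3: 5.860, 34.013, 78.322, 87.020, 124.553, 181.523.
Standard weights: 0.37, 0.02, 0.43, 0.02, 0.07, 0.09.
District 6: 0.3700×7.913 + 0.0200×22.992 + 0.4300×55.616 + 0.0200×76.292 + 0.0700×137.733 + 0.0900×132.019 = 50.3516 per 1000.
District 3: 0.3700×5.860 + 0.0200×34.013 + 0.4300×78.322 + 0.0200×87.020 + 0.0700×124.553 + 0.0900×181.523 = 63.3233 per 1000.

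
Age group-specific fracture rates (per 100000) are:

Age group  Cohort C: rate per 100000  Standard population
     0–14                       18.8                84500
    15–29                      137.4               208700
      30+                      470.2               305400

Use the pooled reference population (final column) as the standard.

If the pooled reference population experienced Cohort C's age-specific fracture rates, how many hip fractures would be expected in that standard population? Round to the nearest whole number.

1739

Expected hip fractures = Σ (standard pop × age-specific rate ÷ 100000)
= 84500×18.8/100000 + 208700×137.4/100000 + 305400×470.2/100000
= 15.89 + 286.75 + 1435.99 = 1738.63.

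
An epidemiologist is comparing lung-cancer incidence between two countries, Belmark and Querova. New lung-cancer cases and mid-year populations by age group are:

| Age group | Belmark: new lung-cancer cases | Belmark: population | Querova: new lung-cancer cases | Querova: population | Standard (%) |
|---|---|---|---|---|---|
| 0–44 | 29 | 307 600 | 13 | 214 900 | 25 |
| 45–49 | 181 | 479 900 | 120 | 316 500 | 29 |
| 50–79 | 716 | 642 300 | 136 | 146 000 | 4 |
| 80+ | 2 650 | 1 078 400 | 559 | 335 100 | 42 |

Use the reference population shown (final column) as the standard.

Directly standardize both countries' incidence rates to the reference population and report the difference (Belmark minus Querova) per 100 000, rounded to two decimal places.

Age-specific rates per 100 000 for Belmark: 9.43, 37.72, 111.47, 245.73.
For Querova: 6.05, 37.91, 93.15, 166.82.
Standard weights: 0.25, 0.29, 0.04, 0.42.
Belmark: 0.2500×9.43 + 0.2900×37.72 + 0.0400×111.47 + 0.4200×245.73 = 120.9621 per 100 000.
Querova: 0.2500×6.05 + 0.2900×37.91 + 0.0400×93.15 + 0.4200×166.82 = 86.2963 per 100 000.
Difference = 120.9621 − 86.2963 = 34.6658.

34.67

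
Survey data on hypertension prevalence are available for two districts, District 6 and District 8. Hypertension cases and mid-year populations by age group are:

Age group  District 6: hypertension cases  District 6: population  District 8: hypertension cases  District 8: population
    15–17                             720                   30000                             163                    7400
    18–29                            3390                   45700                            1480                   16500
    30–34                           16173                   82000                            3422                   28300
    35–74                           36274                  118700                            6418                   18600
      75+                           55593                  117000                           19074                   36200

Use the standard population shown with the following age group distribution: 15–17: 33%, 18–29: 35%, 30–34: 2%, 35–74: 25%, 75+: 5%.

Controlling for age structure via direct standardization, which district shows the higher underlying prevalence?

District 8

Age-specific rates per 1000 for District 6: 24.000, 74.179, 197.232, 305.594, 475.154.
For District 8: 22.027, 89.697, 120.919, 345.054, 526.906.
Standard weights: 0.33, 0.35, 0.02, 0.25, 0.05.
District 6: 0.3300×24.000 + 0.3500×74.179 + 0.0200×197.232 + 0.2500×305.594 + 0.0500×475.154 = 137.9836 per 1000.
District 8: 0.3300×22.027 + 0.3500×89.697 + 0.0200×120.919 + 0.2500×345.054 + 0.0500×526.906 = 153.6900 per 1000.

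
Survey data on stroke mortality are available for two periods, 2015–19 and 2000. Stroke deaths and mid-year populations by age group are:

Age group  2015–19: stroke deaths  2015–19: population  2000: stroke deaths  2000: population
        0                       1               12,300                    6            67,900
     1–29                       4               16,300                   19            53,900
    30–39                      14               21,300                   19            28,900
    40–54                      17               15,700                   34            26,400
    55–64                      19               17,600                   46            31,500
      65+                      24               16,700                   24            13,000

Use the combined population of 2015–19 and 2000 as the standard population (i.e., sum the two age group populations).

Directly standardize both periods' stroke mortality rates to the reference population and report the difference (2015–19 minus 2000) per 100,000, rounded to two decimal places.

Age-specific rates per 100,000 for 2015–19: 8.13, 24.54, 65.73, 108.28, 107.95, 143.71.
For 2000: 8.84, 35.25, 65.74, 128.79, 146.03, 184.62.
Combined standard total = 321,500; weights = 0.2495, 0.2184, 0.1561, 0.1309, 0.1527, 0.0924.
2015–19: 0.2495×8.13 + 0.2184×24.54 + 0.1561×65.73 + 0.1309×108.28 + 0.1527×107.95 + 0.0924×143.71 = 61.5916 per 100,000.
2000: 0.2495×8.84 + 0.2184×35.25 + 0.1561×65.74 + 0.1309×128.79 + 0.1527×146.03 + 0.0924×184.62 = 76.3883 per 100,000.
Difference = 61.5916 − 76.3883 = -14.7967.

-14.80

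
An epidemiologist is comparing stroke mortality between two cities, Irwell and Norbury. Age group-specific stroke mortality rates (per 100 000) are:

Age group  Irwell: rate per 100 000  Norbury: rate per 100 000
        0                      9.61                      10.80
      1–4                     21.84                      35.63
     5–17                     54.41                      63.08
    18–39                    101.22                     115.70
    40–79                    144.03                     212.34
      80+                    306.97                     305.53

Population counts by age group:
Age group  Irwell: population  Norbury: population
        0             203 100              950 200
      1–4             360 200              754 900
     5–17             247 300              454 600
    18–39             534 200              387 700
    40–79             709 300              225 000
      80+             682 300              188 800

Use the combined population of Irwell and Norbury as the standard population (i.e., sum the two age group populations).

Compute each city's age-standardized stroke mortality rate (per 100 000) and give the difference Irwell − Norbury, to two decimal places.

-17.33

Combined standard total = 5 697 600; weights = 0.2024, 0.1957, 0.1232, 0.1618, 0.1640, 0.1529.
Irwell: 0.2024×9.61 + 0.1957×21.84 + 0.1232×54.41 + 0.1618×101.22 + 0.1640×144.03 + 0.1529×306.97 = 99.8510 per 100 000.
Norbury: 0.2024×10.80 + 0.1957×35.63 + 0.1232×63.08 + 0.1618×115.70 + 0.1640×212.34 + 0.1529×305.53 = 117.1832 per 100 000.
Difference = 99.8510 − 117.1832 = -17.3322.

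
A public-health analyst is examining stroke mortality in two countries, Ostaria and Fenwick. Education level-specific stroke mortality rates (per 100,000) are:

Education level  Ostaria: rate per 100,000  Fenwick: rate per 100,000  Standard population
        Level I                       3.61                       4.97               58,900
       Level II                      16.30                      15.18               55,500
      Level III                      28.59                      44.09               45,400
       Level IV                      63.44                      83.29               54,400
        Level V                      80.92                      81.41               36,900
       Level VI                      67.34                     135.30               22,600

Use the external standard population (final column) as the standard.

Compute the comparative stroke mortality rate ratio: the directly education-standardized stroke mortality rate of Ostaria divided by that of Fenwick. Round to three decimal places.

Standard total = 273,700; weights = 0.2152, 0.2028, 0.1659, 0.1988, 0.1348, 0.0826.
Ostaria: 0.2152×3.61 + 0.2028×16.30 + 0.1659×28.59 + 0.1988×63.44 + 0.1348×80.92 + 0.0826×67.34 = 37.9037 per 100,000.
Fenwick: 0.2152×4.97 + 0.2028×15.18 + 0.1659×44.09 + 0.1988×83.29 + 0.1348×81.41 + 0.0826×135.30 = 50.1633 per 100,000.
Ratio = 37.9037 ÷ 50.1633 = 0.75561.

0.756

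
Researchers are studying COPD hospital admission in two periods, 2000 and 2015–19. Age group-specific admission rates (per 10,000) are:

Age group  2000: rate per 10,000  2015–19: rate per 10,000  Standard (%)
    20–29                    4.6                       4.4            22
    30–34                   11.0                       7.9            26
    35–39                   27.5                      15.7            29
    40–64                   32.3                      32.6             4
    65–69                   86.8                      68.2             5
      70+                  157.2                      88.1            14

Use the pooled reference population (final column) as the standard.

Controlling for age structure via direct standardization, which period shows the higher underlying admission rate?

2000

Standard weights: 0.22, 0.26, 0.29, 0.04, 0.05, 0.14.
2000: 0.2200×4.6 + 0.2600×11.0 + 0.2900×27.5 + 0.0400×32.3 + 0.0500×86.8 + 0.1400×157.2 = 39.4870 per 10,000.
2015–19: 0.2200×4.4 + 0.2600×7.9 + 0.2900×15.7 + 0.0400×32.6 + 0.0500×68.2 + 0.1400×88.1 = 24.6230 per 10,000.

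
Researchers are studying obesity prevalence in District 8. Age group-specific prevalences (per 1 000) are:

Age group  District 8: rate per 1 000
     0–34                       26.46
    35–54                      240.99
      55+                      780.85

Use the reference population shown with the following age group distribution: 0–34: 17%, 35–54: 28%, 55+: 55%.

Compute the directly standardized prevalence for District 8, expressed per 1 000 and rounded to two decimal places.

Standard weights: 0.17, 0.28, 0.55.
Standardized rate: 0.1700×26.46 + 0.2800×240.99 + 0.5500×780.85 = 501.4429 per 1 000.

501.44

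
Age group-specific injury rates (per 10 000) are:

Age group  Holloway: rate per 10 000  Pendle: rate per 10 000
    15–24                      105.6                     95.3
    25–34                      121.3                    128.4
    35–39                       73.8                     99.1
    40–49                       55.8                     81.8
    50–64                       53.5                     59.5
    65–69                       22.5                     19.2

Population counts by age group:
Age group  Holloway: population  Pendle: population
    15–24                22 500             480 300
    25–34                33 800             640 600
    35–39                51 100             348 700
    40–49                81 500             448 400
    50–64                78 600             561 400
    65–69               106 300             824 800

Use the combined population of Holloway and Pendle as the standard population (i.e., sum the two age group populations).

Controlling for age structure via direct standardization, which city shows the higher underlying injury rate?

Pendle

Combined standard total = 3 678 000; weights = 0.1367, 0.1834, 0.1087, 0.1441, 0.1740, 0.2532.
Holloway: 0.1367×105.6 + 0.1834×121.3 + 0.1087×73.8 + 0.1441×55.8 + 0.1740×53.5 + 0.2532×22.5 = 67.7444 per 10 000.
Pendle: 0.1367×95.3 + 0.1834×128.4 + 0.1087×99.1 + 0.1441×81.8 + 0.1740×59.5 + 0.2532×19.2 = 74.3428 per 10 000.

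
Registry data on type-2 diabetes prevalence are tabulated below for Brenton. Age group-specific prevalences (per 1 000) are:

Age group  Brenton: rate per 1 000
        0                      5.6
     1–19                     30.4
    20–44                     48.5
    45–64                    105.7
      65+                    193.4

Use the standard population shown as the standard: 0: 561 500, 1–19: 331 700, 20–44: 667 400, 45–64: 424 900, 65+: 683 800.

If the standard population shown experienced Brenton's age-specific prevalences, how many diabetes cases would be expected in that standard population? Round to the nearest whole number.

Expected diabetes cases = Σ (standard pop × age-specific rate ÷ 1 000)
= 561 500×5.6/1 000 + 331 700×30.4/1 000 + 667 400×48.5/1 000 + 424 900×105.7/1 000 + 683 800×193.4/1 000
= 3144.40 + 10083.68 + 32368.90 + 44911.93 + 132246.92 = 222755.83.

222756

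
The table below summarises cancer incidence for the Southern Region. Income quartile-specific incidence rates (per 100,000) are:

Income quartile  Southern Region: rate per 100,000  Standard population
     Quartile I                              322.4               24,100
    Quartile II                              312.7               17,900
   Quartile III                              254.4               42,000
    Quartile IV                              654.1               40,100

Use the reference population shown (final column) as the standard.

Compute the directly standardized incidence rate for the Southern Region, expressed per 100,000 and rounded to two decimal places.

Standard total = 124,100; weights = 0.1942, 0.1442, 0.3384, 0.3231.
Standardized rate: 0.1942×322.4 + 0.1442×312.7 + 0.3384×254.4 + 0.3231×654.1 = 405.1683 per 100,000.

405.17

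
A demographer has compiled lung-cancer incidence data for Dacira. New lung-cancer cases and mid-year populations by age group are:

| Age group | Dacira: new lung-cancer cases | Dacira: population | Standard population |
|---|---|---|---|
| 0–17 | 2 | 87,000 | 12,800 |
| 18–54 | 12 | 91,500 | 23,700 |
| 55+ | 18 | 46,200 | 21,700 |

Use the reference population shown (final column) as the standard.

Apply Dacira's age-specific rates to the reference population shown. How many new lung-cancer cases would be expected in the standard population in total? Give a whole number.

12

Age-specific rates per 100,000 for Dacira: 2.30, 13.11, 38.96.
Expected new lung-cancer cases = Σ (standard pop × age-specific rate ÷ 100,000)
= 12,800×2.30/100,000 + 23,700×13.11/100,000 + 21,700×38.96/100,000
= 0.29 + 3.11 + 8.45 = 11.86.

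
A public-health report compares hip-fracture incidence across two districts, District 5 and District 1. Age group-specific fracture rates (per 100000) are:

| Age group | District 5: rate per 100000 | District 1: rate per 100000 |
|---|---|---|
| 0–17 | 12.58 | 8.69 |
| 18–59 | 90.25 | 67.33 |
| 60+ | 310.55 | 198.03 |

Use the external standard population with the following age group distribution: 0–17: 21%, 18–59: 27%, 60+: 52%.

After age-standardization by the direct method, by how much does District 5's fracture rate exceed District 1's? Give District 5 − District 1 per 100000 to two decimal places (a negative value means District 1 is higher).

65.52

Standard weights: 0.21, 0.27, 0.52.
District 5: 0.2100×12.58 + 0.2700×90.25 + 0.5200×310.55 = 188.4953 per 100000.
District 1: 0.2100×8.69 + 0.2700×67.33 + 0.5200×198.03 = 122.9796 per 100000.
Difference = 188.4953 − 122.9796 = 65.5157.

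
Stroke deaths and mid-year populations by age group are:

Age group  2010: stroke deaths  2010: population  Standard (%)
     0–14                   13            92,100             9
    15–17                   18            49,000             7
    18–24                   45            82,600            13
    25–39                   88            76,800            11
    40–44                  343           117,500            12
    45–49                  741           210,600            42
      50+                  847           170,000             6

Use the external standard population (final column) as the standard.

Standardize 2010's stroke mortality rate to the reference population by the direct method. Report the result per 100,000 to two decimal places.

Age-specific rates per 100,000 for 2010: 14.12, 36.73, 54.48, 114.58, 291.91, 351.85, 498.24.
Standard weights: 0.09, 0.07, 0.13, 0.11, 0.12, 0.42, 0.06.
Standardized rate: 0.0900×14.12 + 0.0700×36.73 + 0.1300×54.48 + 0.1100×114.58 + 0.1200×291.91 + 0.4200×351.85 + 0.0600×498.24 = 236.2300 per 100,000.

236.23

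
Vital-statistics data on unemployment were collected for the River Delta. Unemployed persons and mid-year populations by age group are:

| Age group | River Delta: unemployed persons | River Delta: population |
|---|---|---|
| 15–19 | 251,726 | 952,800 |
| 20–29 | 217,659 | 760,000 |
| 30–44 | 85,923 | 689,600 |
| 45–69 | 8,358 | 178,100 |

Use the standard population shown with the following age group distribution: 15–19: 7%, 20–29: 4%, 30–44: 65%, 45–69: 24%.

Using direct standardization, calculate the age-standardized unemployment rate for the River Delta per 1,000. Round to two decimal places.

122.20

Age-specific rates per 1,000 for the River Delta: 264.196, 286.393, 124.598, 46.929.
Standard weights: 0.07, 0.04, 0.65, 0.24.
Standardized rate: 0.0700×264.196 + 0.0400×286.393 + 0.6500×124.598 + 0.2400×46.929 = 122.2013 per 1,000.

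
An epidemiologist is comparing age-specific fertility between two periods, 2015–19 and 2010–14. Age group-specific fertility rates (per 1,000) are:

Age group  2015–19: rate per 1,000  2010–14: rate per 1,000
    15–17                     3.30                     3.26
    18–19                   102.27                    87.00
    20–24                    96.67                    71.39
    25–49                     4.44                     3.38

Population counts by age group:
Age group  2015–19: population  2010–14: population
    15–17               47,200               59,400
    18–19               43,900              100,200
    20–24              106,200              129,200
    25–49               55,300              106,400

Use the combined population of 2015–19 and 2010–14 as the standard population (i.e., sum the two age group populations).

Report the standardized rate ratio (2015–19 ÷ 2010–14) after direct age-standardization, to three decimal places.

1.275

Combined standard total = 647,800; weights = 0.1646, 0.2224, 0.3634, 0.2496.
2015–19: 0.1646×3.30 + 0.2224×102.27 + 0.3634×96.67 + 0.2496×4.44 = 59.5291 per 1,000.
2010–14: 0.1646×3.26 + 0.2224×87.00 + 0.3634×71.39 + 0.2496×3.38 = 46.6749 per 1,000.
Ratio = 59.5291 ÷ 46.6749 = 1.27540.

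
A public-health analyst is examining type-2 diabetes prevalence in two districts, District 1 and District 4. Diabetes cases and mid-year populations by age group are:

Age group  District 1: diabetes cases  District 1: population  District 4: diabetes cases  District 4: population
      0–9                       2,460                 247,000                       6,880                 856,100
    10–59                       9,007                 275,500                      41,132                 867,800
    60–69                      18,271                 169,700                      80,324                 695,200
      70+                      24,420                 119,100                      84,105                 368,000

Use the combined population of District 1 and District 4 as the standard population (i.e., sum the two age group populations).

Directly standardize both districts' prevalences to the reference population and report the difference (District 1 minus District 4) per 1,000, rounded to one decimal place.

-9.2

Age-specific rates per 1,000 for District 1: 9.960, 32.693, 107.666, 205.038.
For District 4: 8.036, 47.398, 115.541, 228.546.
Combined standard total = 3,598,400; weights = 0.3066, 0.3177, 0.2404, 0.1354.
District 1: 0.3066×9.960 + 0.3177×32.693 + 0.2404×107.666 + 0.1354×205.038 = 67.0740 per 1,000.
District 4: 0.3066×8.036 + 0.3177×47.398 + 0.2404×115.541 + 0.1354×228.546 = 76.2315 per 1,000.
Difference = 67.0740 − 76.2315 = -9.1574.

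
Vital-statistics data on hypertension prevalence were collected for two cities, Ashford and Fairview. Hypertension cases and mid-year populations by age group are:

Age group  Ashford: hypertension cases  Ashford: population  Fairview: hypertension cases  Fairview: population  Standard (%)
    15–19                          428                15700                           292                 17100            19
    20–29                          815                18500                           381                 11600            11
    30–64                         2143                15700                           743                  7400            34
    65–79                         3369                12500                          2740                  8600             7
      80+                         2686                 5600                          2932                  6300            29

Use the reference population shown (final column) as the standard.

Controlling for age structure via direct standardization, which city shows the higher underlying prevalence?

Age-specific rates per 1000 for Ashford: 27.261, 44.054, 136.497, 269.520, 479.643.
For Fairview: 17.076, 32.845, 100.405, 318.605, 465.397.
Standard weights: 0.19, 0.11, 0.34, 0.07, 0.29.
Ashford: 0.1900×27.261 + 0.1100×44.054 + 0.3400×136.497 + 0.0700×269.520 + 0.2900×479.643 = 214.3973 per 1000.
Fairview: 0.1900×17.076 + 0.1100×32.845 + 0.3400×100.405 + 0.0700×318.605 + 0.2900×465.397 = 198.2626 per 1000.
The crude rates (138.84 vs 138.98) would put Fairview higher, but that reflects its age composition; once standardized to a common age structure, Ashford has the higher underlying rate.

Ashford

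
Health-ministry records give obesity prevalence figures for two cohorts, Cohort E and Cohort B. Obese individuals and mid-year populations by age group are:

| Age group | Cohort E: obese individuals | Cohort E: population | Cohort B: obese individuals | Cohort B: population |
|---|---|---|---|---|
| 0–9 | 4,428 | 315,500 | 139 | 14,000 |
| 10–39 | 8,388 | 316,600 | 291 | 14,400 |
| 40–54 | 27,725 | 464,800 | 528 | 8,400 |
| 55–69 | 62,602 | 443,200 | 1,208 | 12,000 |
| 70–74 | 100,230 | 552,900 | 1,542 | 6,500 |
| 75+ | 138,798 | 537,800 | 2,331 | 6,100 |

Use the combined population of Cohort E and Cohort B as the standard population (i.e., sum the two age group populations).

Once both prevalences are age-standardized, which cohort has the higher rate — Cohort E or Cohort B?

Cohort B

Age-specific rates per 1,000 for Cohort E: 14.035, 26.494, 59.649, 141.250, 181.281, 258.085.
For Cohort B: 9.929, 20.208, 62.857, 100.667, 237.231, 382.131.
Combined standard total = 2,692,200; weights = 0.1224, 0.1229, 0.1758, 0.1691, 0.2078, 0.2020.
Cohort E: 0.1224×14.035 + 0.1229×26.494 + 0.1758×59.649 + 0.1691×141.250 + 0.2078×181.281 + 0.2020×258.085 = 129.1500 per 1,000.
Cohort B: 0.1224×9.929 + 0.1229×20.208 + 0.1758×62.857 + 0.1691×100.667 + 0.2078×237.231 + 0.2020×382.131 = 158.2631 per 1,000.
The crude rates (130.06 vs 98.36) would put Cohort E higher, but that reflects its age composition; once standardized to a common age structure, Cohort B has the higher underlying rate.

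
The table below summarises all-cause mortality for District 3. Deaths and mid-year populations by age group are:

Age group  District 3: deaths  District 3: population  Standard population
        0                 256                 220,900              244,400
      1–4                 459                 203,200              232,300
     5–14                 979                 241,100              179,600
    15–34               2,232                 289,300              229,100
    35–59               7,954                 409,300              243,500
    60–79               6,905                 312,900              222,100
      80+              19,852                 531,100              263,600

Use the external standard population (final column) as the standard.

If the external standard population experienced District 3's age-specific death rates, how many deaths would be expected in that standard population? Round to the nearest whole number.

Age-specific rates per 1,000 for District 3: 1.159, 2.259, 4.061, 7.715, 19.433, 22.068, 37.379.
Expected deaths = Σ (standard pop × age-specific rate ÷ 1,000)
= 244,400×1.159/1,000 + 232,300×2.259/1,000 + 179,600×4.061/1,000 + 229,100×7.715/1,000 + 243,500×19.433/1,000 + 222,100×22.068/1,000 + 263,600×37.379/1,000
= 283.23 + 524.73 + 729.28 + 1767.55 + 4731.98 + 4901.25 + 9853.11 = 22791.13.

22791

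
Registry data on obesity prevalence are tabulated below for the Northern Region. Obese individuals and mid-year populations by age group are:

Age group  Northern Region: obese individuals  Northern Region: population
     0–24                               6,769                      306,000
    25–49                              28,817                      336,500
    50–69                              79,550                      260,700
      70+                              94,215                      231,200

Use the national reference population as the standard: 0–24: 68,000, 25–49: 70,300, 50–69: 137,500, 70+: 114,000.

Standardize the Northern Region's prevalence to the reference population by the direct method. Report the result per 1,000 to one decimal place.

246.1

Age-specific rates per 1,000 for the Northern Region: 22.121, 85.637, 305.140, 407.504.
Standard total = 389,800; weights = 0.1744, 0.1803, 0.3527, 0.2925.
Standardized rate: 0.1744×22.121 + 0.1803×85.637 + 0.3527×305.140 + 0.2925×407.504 = 246.1180 per 1,000.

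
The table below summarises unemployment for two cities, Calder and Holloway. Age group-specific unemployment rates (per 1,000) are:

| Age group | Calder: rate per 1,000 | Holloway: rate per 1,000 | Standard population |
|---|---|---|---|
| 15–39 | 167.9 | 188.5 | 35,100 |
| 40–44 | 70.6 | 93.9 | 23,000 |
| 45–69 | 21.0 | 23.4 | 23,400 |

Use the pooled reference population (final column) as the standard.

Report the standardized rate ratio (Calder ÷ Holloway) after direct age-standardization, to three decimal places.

0.859

Standard total = 81,500; weights = 0.4307, 0.2822, 0.2871.
Calder: 0.4307×167.9 + 0.2822×70.6 + 0.2871×21.0 = 98.2637 per 1,000.
Holloway: 0.4307×188.5 + 0.2822×93.9 + 0.2871×23.4 = 114.4001 per 1,000.
Ratio = 98.2637 ÷ 114.4001 = 0.85895.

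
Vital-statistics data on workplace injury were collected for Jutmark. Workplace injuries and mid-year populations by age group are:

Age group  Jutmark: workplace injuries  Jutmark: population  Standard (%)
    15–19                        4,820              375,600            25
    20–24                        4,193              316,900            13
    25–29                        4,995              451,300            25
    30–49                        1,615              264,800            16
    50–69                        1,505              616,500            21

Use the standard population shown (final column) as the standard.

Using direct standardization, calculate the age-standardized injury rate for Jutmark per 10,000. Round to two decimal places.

Age-specific rates per 10,000 for Jutmark: 128.33, 132.31, 110.68, 60.99, 24.41.
Standard weights: 0.25, 0.13, 0.25, 0.16, 0.21.
Standardized rate: 0.2500×128.33 + 0.1300×132.31 + 0.2500×110.68 + 0.1600×60.99 + 0.2100×24.41 = 91.8376 per 10,000.

91.84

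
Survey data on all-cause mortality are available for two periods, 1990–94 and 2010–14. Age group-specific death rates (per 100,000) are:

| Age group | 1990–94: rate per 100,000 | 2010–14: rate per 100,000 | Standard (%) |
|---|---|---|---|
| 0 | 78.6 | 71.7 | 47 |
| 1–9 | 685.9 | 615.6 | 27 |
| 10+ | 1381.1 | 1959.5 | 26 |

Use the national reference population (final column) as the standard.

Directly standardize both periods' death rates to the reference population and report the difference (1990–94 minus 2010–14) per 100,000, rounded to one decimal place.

Standard weights: 0.47, 0.27, 0.26.
1990–94: 0.4700×78.6 + 0.2700×685.9 + 0.2600×1381.1 = 581.2210 per 100,000.
2010–14: 0.4700×71.7 + 0.2700×615.6 + 0.2600×1959.5 = 709.3810 per 100,000.
Difference = 581.2210 − 709.3810 = -128.1600.

-128.2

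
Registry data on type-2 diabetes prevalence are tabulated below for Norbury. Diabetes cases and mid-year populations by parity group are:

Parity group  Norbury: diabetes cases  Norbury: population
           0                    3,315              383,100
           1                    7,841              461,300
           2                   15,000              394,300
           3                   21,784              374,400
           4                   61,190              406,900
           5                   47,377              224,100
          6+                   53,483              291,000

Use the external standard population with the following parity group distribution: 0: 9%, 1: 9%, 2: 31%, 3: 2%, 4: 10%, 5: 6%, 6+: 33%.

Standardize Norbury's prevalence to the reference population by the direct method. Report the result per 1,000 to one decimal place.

Parity-specific rates per 1,000 for Norbury: 8.653, 16.998, 38.042, 58.184, 150.381, 211.410, 183.790.
Standard weights: 0.09, 0.09, 0.31, 0.02, 0.10, 0.06, 0.33.
Standardized rate: 0.0900×8.653 + 0.0900×16.998 + 0.3100×38.042 + 0.0200×58.184 + 0.1000×150.381 + 0.0600×211.410 + 0.3300×183.790 = 103.6388 per 1,000.

103.6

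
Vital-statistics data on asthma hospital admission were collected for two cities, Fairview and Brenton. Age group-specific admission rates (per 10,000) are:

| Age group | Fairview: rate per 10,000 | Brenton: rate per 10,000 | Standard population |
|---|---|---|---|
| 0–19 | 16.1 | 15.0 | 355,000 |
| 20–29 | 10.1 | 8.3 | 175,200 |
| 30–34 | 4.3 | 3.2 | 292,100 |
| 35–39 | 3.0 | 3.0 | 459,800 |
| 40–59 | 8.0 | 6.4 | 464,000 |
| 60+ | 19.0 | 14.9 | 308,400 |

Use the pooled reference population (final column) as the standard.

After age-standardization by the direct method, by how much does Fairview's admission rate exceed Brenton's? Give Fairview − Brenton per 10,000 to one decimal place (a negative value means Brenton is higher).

Standard total = 2,054,500; weights = 0.1728, 0.0853, 0.1422, 0.2238, 0.2258, 0.1501.
Fairview: 0.1728×16.1 + 0.0853×10.1 + 0.1422×4.3 + 0.2238×3.0 + 0.2258×8.0 + 0.1501×19.0 = 9.5848 per 10,000.
Brenton: 0.1728×15.0 + 0.0853×8.3 + 0.1422×3.2 + 0.2238×3.0 + 0.2258×6.4 + 0.1501×14.9 = 8.1081 per 10,000.
Difference = 9.5848 − 8.1081 = 1.4768.

1.5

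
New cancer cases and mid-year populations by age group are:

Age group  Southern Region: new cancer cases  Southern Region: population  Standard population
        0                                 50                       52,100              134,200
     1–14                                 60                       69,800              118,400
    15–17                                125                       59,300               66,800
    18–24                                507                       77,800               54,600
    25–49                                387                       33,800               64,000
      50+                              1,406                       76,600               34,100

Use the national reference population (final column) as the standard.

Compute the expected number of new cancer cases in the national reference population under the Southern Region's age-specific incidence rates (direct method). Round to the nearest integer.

2086

Age-specific rates per 100,000 for the Southern Region: 95.97, 85.96, 210.79, 651.67, 1144.97, 1835.51.
Expected new cancer cases = Σ (standard pop × age-specific rate ÷ 100,000)
= 134,200×95.97/100,000 + 118,400×85.96/100,000 + 66,800×210.79/100,000 + 54,600×651.67/100,000 + 64,000×1144.97/100,000 + 34,100×1835.51/100,000
= 128.79 + 101.78 + 140.81 + 355.81 + 732.78 + 625.91 = 2085.88.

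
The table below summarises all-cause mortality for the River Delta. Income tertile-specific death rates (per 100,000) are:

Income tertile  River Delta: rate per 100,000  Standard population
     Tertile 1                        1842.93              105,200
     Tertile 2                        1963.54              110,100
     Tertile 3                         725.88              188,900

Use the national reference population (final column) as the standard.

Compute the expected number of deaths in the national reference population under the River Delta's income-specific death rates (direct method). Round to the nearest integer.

Expected deaths = Σ (standard pop × income-specific rate ÷ 100,000)
= 105,200×1842.93/100,000 + 110,100×1963.54/100,000 + 188,900×725.88/100,000
= 1938.76 + 2161.86 + 1371.19 = 5471.81.

5472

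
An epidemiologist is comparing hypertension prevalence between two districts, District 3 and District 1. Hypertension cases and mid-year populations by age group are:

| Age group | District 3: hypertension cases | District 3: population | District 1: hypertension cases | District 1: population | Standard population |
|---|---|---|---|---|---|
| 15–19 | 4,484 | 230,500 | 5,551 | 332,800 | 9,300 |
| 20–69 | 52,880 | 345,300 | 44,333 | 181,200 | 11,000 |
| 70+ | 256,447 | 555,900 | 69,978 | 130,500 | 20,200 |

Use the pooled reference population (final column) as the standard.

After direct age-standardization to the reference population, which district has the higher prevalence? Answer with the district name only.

Age-specific rates per 1,000 for District 3: 19.453, 153.142, 461.319.
For District 1: 16.680, 244.663, 536.230.
Standard total = 40,500; weights = 0.2296, 0.2716, 0.4988.
District 3: 0.2296×19.453 + 0.2716×153.142 + 0.4988×461.319 = 276.1510 per 1,000.
District 1: 0.2296×16.680 + 0.2716×244.663 + 0.4988×536.230 = 337.7349 per 1,000.
The crude rates (277.29 vs 185.98) would put District 3 higher, but that reflects its age composition; once standardized to a common age structure, District 1 has the higher underlying rate.

District 1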